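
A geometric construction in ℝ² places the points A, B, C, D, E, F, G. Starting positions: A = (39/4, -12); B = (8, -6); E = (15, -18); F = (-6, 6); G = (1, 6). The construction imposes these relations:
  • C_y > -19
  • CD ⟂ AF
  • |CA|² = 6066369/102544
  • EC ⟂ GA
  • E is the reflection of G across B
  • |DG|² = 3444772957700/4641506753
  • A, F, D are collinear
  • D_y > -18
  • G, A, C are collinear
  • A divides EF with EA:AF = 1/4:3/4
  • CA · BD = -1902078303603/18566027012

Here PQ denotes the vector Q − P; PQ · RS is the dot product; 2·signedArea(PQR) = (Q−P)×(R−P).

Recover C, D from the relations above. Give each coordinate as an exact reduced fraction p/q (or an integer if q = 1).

1. C_x = 84039/6409  [G, A, C are collinear ∩ EC ⟂ GA]
2. C_y = -121242/6409  [G, A, C are collinear ∩ EC ⟂ GA]
   → C = (84039/6409, -121242/6409)
3. D_x = 10599831/724217  [A, F, D are collinear ∩ CD ⟂ AF]
4. D_y = -12734850/724217  [A, F, D are collinear ∩ CD ⟂ AF]
   → D = (10599831/724217, -12734850/724217)

C = (84039/6409, -121242/6409)
D = (10599831/724217, -12734850/724217)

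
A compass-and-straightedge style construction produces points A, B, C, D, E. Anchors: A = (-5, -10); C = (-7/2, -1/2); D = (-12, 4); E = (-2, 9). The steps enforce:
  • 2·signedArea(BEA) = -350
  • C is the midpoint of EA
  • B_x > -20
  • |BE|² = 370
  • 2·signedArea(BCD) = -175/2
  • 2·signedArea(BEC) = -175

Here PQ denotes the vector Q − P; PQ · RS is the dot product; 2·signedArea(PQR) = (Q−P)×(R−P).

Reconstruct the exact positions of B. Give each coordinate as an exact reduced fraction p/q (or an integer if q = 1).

B = (-19, 18)

1. B_x = -19  [2·signedArea(BEC) = -175 ∩ 2·signedArea(BCD) = -175/2]
2. B_y = 18  [2·signedArea(BEC) = -175 ∩ 2·signedArea(BCD) = -175/2]
   → B = (-19, 18)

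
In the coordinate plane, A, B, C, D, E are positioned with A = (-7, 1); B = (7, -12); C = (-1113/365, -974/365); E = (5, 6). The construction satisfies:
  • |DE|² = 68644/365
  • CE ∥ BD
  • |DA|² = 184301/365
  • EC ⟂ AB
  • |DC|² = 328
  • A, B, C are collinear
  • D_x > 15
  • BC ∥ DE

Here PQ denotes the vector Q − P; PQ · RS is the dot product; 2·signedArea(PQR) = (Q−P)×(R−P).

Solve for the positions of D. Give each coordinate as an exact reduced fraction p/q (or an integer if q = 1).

D = (5493/365, -1216/365)

1. D_x = 5493/365  [BC ∥ DE ∩ CE ∥ BD]
2. D_y = -1216/365  [BC ∥ DE ∩ CE ∥ BD]
   → D = (5493/365, -1216/365)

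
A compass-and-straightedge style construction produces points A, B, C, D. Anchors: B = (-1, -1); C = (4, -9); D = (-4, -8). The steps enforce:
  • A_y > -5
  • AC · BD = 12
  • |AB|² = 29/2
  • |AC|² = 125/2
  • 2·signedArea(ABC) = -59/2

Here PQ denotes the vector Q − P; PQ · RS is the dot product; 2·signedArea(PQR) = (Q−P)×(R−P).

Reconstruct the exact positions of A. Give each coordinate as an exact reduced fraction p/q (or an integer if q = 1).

A = (-5/2, -9/2)

1. A_x = -5/2  [2·signedArea(ABC) = -59/2 ∩ AC · BD = 12]
2. A_y = -9/2  [2·signedArea(ABC) = -59/2 ∩ AC · BD = 12]
   → A = (-5/2, -9/2)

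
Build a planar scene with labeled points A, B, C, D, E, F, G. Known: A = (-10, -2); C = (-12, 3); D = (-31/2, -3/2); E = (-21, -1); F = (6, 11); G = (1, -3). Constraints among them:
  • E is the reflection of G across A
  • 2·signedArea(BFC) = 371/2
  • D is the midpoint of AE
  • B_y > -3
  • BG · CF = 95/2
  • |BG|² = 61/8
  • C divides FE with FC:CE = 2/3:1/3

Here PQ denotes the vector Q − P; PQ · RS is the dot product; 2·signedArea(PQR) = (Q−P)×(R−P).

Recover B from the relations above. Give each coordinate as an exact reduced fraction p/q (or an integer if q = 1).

1. B_x = -7/4  [2·signedArea(BFC) = 371/2 ∩ BG · CF = 95/2]
2. B_y = -11/4  [2·signedArea(BFC) = 371/2 ∩ BG · CF = 95/2]
   → B = (-7/4, -11/4)

B = (-7/4, -11/4)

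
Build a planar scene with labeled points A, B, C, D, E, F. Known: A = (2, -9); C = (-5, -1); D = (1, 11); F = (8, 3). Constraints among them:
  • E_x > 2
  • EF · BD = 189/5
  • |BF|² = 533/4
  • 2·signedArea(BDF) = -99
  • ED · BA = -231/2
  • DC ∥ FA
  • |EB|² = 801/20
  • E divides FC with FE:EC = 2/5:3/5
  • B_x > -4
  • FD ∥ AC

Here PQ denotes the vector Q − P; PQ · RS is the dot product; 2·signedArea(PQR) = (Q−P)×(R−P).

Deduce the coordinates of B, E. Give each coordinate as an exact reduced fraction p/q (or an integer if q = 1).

B = (-7/2, 2)
E = (14/5, 7/5)

1. E_x = 14/5  [E divides FC with FE:EC = 2/5:3/5]
2. E_y = 7/5  [E divides FC with FE:EC = 2/5:3/5]
   → E = (14/5, 7/5)
3. B_x = -7/2  [2·signedArea(BDF) = -99 ∩ ED · BA = -231/2]
4. B_y = 2  [2·signedArea(BDF) = -99 ∩ ED · BA = -231/2]
   → B = (-7/2, 2)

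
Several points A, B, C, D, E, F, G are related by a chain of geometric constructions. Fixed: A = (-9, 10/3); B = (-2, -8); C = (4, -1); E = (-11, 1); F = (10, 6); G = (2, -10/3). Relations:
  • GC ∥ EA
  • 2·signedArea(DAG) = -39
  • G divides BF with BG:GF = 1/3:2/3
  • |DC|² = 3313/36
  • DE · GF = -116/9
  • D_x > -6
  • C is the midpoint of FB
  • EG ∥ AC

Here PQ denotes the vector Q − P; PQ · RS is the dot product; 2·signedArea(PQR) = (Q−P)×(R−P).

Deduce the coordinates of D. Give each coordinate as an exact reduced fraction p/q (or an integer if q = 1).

1. D_x = -11/2  [DE · GF = -116/9 ∩ 2·signedArea(DAG) = -39]
2. D_y = -7/3  [DE · GF = -116/9 ∩ 2·signedArea(DAG) = -39]
   → D = (-11/2, -7/3)

D = (-11/2, -7/3)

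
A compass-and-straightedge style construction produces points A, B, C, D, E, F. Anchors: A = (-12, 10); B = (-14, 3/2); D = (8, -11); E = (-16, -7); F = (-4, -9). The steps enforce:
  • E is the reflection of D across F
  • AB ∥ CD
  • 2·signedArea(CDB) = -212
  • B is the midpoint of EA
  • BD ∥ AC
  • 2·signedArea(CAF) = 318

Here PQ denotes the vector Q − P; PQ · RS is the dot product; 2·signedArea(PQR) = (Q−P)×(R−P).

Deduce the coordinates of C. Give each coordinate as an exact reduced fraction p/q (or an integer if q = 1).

C = (10, -5/2)

1. C_x = 10  [AB ∥ CD ∩ BD ∥ AC]
2. C_y = -5/2  [AB ∥ CD ∩ BD ∥ AC]
   → C = (10, -5/2)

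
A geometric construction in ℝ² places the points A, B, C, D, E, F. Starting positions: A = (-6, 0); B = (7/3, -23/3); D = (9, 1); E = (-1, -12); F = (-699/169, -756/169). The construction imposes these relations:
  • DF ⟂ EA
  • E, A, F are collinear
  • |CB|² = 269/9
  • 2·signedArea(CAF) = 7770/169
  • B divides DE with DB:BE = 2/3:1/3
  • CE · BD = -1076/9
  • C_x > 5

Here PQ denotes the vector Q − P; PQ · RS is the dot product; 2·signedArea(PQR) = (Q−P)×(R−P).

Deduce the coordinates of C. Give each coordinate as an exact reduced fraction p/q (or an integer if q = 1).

1. C_x = 17/3  [CE · BD = -1076/9 ∩ 2·signedArea(CAF) = 7770/169]
2. C_y = -10/3  [CE · BD = -1076/9 ∩ 2·signedArea(CAF) = 7770/169]
   → C = (17/3, -10/3)

C = (17/3, -10/3)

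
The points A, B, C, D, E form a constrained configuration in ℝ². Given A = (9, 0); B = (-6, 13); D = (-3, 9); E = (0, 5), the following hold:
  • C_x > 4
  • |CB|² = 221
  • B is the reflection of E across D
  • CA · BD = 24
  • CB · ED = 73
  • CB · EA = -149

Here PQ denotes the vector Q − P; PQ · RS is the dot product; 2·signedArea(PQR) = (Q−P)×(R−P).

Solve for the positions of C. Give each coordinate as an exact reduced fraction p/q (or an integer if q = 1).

1. C_x = 5  [CB · ED = 73 ∩ CB · EA = -149]
2. C_y = 3  [CB · ED = 73 ∩ CB · EA = -149]
   → C = (5, 3)

C = (5, 3)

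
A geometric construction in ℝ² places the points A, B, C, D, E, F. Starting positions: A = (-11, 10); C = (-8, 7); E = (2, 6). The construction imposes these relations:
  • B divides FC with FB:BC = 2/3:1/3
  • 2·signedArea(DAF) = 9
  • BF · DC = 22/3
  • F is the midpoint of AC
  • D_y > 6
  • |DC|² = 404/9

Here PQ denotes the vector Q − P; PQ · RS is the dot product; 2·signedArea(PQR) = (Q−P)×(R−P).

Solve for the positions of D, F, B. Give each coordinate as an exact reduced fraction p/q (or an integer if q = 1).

1. F_x = -19/2  [F is the midpoint of AC]
2. F_y = 17/2  [F is the midpoint of AC]
   → F = (-19/2, 17/2)
3. B_x = -17/2  [B divides FC with FB:BC = 2/3:1/3]
4. B_y = 15/2  [B divides FC with FB:BC = 2/3:1/3]
   → B = (-17/2, 15/2)
5. D_x = -4/3  [2·signedArea(DAF) = 9 ∩ BF · DC = 22/3]
6. D_y = 19/3  [2·signedArea(DAF) = 9 ∩ BF · DC = 22/3]
   → D = (-4/3, 19/3)

B = (-17/2, 15/2)
D = (-4/3, 19/3)
F = (-19/2, 17/2)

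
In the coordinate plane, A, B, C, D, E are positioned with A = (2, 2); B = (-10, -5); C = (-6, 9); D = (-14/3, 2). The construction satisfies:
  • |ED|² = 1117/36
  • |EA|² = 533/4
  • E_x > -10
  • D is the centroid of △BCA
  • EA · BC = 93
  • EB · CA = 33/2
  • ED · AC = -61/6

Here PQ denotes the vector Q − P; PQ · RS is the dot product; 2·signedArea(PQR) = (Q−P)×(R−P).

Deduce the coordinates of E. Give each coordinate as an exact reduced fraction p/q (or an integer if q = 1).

1. E_x = -9  [ED · AC = -61/6 ∩ EA · BC = 93]
2. E_y = -3/2  [ED · AC = -61/6 ∩ EA · BC = 93]
   → E = (-9, -3/2)

E = (-9, -3/2)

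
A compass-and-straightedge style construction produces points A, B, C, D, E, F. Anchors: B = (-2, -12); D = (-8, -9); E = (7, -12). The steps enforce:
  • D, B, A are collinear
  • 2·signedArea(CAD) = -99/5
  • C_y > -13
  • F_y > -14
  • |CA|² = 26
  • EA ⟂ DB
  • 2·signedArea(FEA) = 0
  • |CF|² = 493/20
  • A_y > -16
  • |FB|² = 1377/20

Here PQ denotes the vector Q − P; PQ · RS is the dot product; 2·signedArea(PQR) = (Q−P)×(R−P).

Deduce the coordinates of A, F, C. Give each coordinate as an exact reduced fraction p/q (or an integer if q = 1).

A = (26/5, -78/5)
C = (7/5, -61/5)
F = (61/10, -69/5)

1. A_x = 26/5  [D, B, A are collinear ∩ EA ⟂ DB]
2. A_y = -78/5  [D, B, A are collinear ∩ EA ⟂ DB]
   → A = (26/5, -78/5)
3. F_x = 61/10  [line 18/5·x + -9/5·y + -234/5 = 0 ∩ |FB|² = 1377/20]
4. F_y = -69/5  [line 18/5·x + -9/5·y + -234/5 = 0 ∩ |FB|² = 1377/20]
   → F = (61/10, -69/5)
5. C_x = 7/5  [line -33/5·x + -66/5·y + -759/5 = 0 ∩ |CA|² = 26]
6. C_y = -61/5  [line -33/5·x + -66/5·y + -759/5 = 0 ∩ |CA|² = 26]
   → C = (7/5, -61/5)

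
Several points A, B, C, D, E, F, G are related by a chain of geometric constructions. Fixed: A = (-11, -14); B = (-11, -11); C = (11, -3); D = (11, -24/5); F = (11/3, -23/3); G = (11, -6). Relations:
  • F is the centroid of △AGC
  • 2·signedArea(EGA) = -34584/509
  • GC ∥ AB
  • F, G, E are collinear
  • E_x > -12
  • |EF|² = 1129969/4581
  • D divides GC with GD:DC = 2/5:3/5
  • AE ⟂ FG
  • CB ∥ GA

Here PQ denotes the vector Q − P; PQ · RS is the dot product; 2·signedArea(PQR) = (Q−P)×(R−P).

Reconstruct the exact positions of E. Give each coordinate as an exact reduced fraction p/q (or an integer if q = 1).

1. E_x = -5929/509  [F, G, E are collinear ∩ AE ⟂ FG]
2. E_y = -5674/509  [F, G, E are collinear ∩ AE ⟂ FG]
   → E = (-5929/509, -5674/509)

E = (-5929/509, -5674/509)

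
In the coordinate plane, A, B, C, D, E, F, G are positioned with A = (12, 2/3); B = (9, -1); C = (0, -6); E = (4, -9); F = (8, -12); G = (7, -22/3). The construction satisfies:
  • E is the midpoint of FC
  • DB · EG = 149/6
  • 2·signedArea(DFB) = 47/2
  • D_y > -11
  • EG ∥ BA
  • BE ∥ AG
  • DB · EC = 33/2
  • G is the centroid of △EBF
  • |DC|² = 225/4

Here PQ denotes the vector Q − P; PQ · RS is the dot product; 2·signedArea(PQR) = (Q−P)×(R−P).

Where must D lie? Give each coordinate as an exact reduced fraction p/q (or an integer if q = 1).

1. D_x = 6  [2·signedArea(DFB) = 47/2 ∩ DB · EG = 149/6]
2. D_y = -21/2  [2·signedArea(DFB) = 47/2 ∩ DB · EG = 149/6]
   → D = (6, -21/2)

D = (6, -21/2)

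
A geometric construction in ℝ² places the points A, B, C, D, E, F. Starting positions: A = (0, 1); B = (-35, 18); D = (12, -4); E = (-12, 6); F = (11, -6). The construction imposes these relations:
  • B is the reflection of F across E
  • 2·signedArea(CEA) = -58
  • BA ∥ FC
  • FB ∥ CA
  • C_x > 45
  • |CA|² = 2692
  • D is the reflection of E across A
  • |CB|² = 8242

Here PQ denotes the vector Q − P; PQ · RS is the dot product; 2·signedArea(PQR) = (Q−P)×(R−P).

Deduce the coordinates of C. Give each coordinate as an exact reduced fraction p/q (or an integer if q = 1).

C = (46, -23)

1. C_x = 46  [FB ∥ CA ∩ BA ∥ FC]
2. C_y = -23  [FB ∥ CA ∩ BA ∥ FC]
   → C = (46, -23)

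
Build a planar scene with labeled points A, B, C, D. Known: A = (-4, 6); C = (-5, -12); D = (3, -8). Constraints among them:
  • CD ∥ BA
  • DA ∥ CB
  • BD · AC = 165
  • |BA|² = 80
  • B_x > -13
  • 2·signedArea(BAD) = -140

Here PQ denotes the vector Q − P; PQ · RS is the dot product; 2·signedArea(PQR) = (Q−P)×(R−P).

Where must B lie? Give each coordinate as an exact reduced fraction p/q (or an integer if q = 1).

B = (-12, 2)

1. B_x = -12  [CD ∥ BA ∩ DA ∥ CB]
2. B_y = 2  [CD ∥ BA ∩ DA ∥ CB]
   → B = (-12, 2)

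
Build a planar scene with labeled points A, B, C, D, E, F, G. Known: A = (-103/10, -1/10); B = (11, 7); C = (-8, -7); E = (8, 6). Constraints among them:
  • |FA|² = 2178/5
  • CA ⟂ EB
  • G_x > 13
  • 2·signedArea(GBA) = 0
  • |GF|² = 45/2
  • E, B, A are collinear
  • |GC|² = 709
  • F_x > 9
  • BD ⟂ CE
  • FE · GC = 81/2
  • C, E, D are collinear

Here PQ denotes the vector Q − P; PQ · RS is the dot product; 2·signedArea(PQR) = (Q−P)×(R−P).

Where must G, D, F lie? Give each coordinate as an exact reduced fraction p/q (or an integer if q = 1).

D = (4376/425, 3343/425)
F = (19/2, 13/2)
G = (14, 8)

1. G_x = 14  [line 71/10·x + -213/10·y + 71 = 0 ∩ |GC|² = 709]
2. G_y = 8  [line 71/10·x + -213/10·y + 71 = 0 ∩ |GC|² = 709]
   → G = (14, 8)
3. D_x = 4376/425  [C, E, D are collinear ∩ BD ⟂ CE]
4. D_y = 3343/425  [C, E, D are collinear ∩ BD ⟂ CE]
   → D = (4376/425, 3343/425)
5. F_x = 19/2  [line 22·x + 15·y + -613/2 = 0 ∩ |FA|² = 2178/5]
6. F_y = 13/2  [line 22·x + 15·y + -613/2 = 0 ∩ |FA|² = 2178/5]
   → F = (19/2, 13/2)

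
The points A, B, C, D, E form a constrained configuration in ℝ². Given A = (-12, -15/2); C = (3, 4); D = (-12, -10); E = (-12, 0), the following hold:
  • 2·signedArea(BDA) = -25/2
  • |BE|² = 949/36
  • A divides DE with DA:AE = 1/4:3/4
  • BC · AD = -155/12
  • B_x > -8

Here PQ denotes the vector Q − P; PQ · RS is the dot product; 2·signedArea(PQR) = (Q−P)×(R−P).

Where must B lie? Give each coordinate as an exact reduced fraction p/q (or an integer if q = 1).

B = (-7, -7/6)

1. B_x = -7  [2·signedArea(BDA) = -25/2 ∩ BC · AD = -155/12]
2. B_y = -7/6  [2·signedArea(BDA) = -25/2 ∩ BC · AD = -155/12]
   → B = (-7, -7/6)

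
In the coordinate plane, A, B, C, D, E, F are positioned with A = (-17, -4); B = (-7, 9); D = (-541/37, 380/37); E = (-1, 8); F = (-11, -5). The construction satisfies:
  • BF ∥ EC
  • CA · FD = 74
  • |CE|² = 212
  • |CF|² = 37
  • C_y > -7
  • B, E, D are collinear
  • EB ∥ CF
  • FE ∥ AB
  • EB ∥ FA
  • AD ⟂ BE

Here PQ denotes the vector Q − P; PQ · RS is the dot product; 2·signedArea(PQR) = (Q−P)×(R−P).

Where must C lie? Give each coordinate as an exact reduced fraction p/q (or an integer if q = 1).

1. C_x = -5  [EB ∥ CF ∩ BF ∥ EC]
2. C_y = -6  [EB ∥ CF ∩ BF ∥ EC]
   → C = (-5, -6)

C = (-5, -6)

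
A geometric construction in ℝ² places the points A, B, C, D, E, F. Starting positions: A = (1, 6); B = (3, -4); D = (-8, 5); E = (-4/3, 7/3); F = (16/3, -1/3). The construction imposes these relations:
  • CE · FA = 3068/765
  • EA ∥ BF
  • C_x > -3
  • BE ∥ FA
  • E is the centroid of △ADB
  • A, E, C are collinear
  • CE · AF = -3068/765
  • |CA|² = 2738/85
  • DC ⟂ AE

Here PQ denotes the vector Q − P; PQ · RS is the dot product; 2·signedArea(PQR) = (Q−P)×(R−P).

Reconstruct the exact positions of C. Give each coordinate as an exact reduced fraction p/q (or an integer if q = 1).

C = (-174/85, 103/85)

1. C_x = -174/85  [A, E, C are collinear ∩ DC ⟂ AE]
2. C_y = 103/85  [A, E, C are collinear ∩ DC ⟂ AE]
   → C = (-174/85, 103/85)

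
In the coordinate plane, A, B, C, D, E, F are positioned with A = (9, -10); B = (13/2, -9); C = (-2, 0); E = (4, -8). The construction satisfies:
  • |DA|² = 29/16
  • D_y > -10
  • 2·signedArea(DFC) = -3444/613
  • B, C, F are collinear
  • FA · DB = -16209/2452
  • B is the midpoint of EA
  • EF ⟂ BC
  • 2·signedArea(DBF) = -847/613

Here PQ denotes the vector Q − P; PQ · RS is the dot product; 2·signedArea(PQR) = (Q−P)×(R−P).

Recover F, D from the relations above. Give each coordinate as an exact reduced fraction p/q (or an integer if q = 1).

D = (31/4, -19/2)
F = (2956/613, -4428/613)

1. F_x = 2956/613  [B, C, F are collinear ∩ EF ⟂ BC]
2. F_y = -4428/613  [B, C, F are collinear ∩ EF ⟂ BC]
   → F = (2956/613, -4428/613)
3. D_x = 31/4  [2·signedArea(DFC) = -3444/613 ∩ FA · DB = -16209/2452]
4. D_y = -19/2  [2·signedArea(DFC) = -3444/613 ∩ FA · DB = -16209/2452]
   → D = (31/4, -19/2)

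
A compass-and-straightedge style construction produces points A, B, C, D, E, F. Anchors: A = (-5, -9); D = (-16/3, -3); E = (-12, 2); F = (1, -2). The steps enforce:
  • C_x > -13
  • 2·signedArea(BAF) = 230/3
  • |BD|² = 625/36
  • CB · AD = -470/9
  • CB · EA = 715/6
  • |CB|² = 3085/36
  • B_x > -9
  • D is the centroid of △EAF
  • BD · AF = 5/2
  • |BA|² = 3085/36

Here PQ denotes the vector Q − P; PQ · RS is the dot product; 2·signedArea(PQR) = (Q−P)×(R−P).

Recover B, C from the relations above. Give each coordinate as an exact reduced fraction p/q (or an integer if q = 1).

B = (-26/3, -1/2)
C = (-37/3, 8)

1. B_x = -26/3  [2·signedArea(BAF) = 230/3 ∩ BD · AF = 5/2]
2. B_y = -1/2  [2·signedArea(BAF) = 230/3 ∩ BD · AF = 5/2]
   → B = (-26/3, -1/2)
3. C_x = -37/3  [CB · AD = -470/9 ∩ CB · EA = 715/6]
4. C_y = 8  [CB · AD = -470/9 ∩ CB · EA = 715/6]
   → C = (-37/3, 8)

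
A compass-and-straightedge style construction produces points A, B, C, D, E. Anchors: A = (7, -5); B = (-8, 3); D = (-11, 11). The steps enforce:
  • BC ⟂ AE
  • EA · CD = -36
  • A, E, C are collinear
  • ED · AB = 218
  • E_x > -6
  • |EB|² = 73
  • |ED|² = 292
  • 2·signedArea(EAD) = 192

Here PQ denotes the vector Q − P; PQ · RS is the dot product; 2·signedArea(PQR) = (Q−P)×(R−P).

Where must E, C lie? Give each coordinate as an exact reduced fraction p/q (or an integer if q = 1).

1. E_x = -5  [ED · AB = 218 ∩ 2·signedArea(EAD) = 192]
2. E_y = -5  [ED · AB = 218 ∩ 2·signedArea(EAD) = 192]
   → E = (-5, -5)
3. C_x = -8  [A, E, C are collinear ∩ BC ⟂ AE]
4. C_y = -5  [A, E, C are collinear ∩ BC ⟂ AE]
   → C = (-8, -5)

C = (-8, -5)
E = (-5, -5)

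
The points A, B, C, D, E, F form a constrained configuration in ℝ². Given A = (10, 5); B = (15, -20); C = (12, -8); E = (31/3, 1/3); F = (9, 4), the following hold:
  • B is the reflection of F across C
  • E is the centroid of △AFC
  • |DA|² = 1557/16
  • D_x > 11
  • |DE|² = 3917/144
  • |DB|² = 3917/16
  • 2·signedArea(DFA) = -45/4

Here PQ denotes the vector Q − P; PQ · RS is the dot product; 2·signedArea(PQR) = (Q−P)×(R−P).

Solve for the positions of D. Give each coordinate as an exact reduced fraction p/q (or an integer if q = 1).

1. D_x = 23/2  [line -1·x + 1·y + 65/4 = 0 ∩ |DB|² = 3917/16]
2. D_y = -19/4  [line -1·x + 1·y + 65/4 = 0 ∩ |DB|² = 3917/16]
   → D = (23/2, -19/4)

D = (23/2, -19/4)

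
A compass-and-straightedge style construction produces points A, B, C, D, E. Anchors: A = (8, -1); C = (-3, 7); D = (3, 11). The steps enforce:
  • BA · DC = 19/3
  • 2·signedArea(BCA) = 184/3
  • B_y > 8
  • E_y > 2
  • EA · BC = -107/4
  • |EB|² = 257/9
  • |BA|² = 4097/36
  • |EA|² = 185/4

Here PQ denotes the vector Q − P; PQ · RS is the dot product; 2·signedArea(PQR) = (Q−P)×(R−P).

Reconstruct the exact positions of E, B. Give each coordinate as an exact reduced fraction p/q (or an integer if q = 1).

B = (17/6, 25/3)
E = (5/2, 3)

1. B_x = 17/6  [2·signedArea(BCA) = 184/3 ∩ BA · DC = 19/3]
2. B_y = 25/3  [2·signedArea(BCA) = 184/3 ∩ BA · DC = 19/3]
   → B = (17/6, 25/3)
3. E_x = 5/2  [line 35/6·x + 4/3·y + -223/12 = 0 ∩ |EA|² = 185/4]
4. E_y = 3  [line 35/6·x + 4/3·y + -223/12 = 0 ∩ |EA|² = 185/4]
   → E = (5/2, 3)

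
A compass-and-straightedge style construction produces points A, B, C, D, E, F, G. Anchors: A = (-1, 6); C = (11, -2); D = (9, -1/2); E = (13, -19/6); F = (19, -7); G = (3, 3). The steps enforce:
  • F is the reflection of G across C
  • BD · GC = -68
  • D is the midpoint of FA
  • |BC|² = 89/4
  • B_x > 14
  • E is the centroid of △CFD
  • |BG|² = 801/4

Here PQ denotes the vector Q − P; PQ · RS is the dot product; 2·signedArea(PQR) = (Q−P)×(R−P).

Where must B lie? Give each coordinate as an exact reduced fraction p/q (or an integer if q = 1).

1. B_x = 15  [line -8·x + 5·y + 285/2 = 0 ∩ |BG|² = 801/4]
2. B_y = -9/2  [line -8·x + 5·y + 285/2 = 0 ∩ |BG|² = 801/4]
   → B = (15, -9/2)

B = (15, -9/2)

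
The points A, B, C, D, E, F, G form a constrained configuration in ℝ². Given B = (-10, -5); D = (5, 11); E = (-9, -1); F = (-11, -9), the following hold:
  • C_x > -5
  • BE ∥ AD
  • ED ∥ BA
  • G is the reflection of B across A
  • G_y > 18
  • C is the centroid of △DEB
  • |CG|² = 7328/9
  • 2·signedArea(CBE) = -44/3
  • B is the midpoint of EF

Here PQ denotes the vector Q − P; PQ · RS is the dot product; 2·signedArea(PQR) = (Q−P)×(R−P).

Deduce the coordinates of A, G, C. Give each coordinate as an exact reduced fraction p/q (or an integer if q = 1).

A = (4, 7)
C = (-14/3, 5/3)
G = (18, 19)

1. A_x = 4  [BE ∥ AD ∩ ED ∥ BA]
2. A_y = 7  [BE ∥ AD ∩ ED ∥ BA]
   → A = (4, 7)
3. G_x = 18  [G is the reflection of B across A]
4. G_y = 19  [G is the reflection of B across A]
   → G = (18, 19)
5. C_x = -14/3  [C is the centroid of △DEB]
6. C_y = 5/3  [C is the centroid of △DEB]
   → C = (-14/3, 5/3)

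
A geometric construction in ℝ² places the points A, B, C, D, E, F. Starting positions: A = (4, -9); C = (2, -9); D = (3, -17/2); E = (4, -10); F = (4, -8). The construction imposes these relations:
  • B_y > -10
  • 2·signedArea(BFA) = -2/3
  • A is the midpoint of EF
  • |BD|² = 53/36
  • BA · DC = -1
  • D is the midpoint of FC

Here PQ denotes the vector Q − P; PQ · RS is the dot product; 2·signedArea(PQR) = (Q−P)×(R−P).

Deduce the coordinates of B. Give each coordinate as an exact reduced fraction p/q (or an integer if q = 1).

B = (10/3, -29/3)

1. B_x = 10/3  [BA · DC = -1 ∩ 2·signedArea(BFA) = -2/3]
2. B_y = -29/3  [BA · DC = -1 ∩ 2·signedArea(BFA) = -2/3]
   → B = (10/3, -29/3)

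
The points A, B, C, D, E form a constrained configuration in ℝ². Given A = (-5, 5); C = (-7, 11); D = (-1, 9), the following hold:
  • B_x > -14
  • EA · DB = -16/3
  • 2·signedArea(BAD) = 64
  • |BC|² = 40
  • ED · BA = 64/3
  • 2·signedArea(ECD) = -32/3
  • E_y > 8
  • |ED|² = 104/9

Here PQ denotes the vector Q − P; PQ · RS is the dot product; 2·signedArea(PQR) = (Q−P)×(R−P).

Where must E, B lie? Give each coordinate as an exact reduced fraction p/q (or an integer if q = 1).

B = (-13, 13)
E = (-13/3, 25/3)

1. E_x = -13/3  [line 2·x + 6·y + -124/3 = 0 ∩ |ED|² = 104/9]
2. E_y = 25/3  [line 2·x + 6·y + -124/3 = 0 ∩ |ED|² = 104/9]
   → E = (-13/3, 25/3)
3. B_x = -13  [EA · DB = -16/3 ∩ 2·signedArea(BAD) = 64]
4. B_y = 13  [EA · DB = -16/3 ∩ 2·signedArea(BAD) = 64]
   → B = (-13, 13)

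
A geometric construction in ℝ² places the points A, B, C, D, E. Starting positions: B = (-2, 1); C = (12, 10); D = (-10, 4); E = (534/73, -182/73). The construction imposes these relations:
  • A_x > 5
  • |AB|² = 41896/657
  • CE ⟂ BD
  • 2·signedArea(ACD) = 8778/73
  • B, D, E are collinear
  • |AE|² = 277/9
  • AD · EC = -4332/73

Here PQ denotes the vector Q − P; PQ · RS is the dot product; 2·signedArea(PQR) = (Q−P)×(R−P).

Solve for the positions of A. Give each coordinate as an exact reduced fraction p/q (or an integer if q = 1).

1. A_x = 1264/219  [AD · EC = -4332/73 ∩ 2·signedArea(ACD) = 8778/73]
2. A_y = 207/73  [AD · EC = -4332/73 ∩ 2·signedArea(ACD) = 8778/73]
   → A = (1264/219, 207/73)

A = (1264/219, 207/73)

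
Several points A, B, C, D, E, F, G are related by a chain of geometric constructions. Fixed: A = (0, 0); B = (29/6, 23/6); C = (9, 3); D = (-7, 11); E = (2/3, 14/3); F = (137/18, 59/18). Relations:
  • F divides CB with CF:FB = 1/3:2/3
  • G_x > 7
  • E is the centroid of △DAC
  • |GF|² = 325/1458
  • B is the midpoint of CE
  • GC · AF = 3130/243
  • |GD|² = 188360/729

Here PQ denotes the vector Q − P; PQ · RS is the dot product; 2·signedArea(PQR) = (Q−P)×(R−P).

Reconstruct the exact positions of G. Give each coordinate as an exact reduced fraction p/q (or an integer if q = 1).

G = (193/27, 91/27)

1. G_x = 193/27  [line -137/18·x + -59/18·y + 15905/243 = 0 ∩ |GD|² = 188360/729]
2. G_y = 91/27  [line -137/18·x + -59/18·y + 15905/243 = 0 ∩ |GD|² = 188360/729]
   → G = (193/27, 91/27)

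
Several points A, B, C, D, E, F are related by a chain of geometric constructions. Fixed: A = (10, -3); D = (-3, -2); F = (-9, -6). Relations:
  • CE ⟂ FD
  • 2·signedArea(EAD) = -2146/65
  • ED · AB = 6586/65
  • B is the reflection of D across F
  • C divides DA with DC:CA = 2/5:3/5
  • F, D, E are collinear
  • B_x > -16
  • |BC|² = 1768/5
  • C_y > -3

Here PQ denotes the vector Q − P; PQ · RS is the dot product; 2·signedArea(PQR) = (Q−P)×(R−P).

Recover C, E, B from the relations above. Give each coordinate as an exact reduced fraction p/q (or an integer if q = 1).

B = (-15, -10)
C = (11/5, -12/5)
E = (27/65, 18/65)

1. C_x = 11/5  [C divides DA with DC:CA = 2/5:3/5]
2. C_y = -12/5  [C divides DA with DC:CA = 2/5:3/5]
   → C = (11/5, -12/5)
3. E_x = 27/65  [F, D, E are collinear ∩ CE ⟂ FD]
4. E_y = 18/65  [F, D, E are collinear ∩ CE ⟂ FD]
   → E = (27/65, 18/65)
5. B_x = -15  [B is the reflection of D across F]
6. B_y = -10  [B is the reflection of D across F]
   → B = (-15, -10)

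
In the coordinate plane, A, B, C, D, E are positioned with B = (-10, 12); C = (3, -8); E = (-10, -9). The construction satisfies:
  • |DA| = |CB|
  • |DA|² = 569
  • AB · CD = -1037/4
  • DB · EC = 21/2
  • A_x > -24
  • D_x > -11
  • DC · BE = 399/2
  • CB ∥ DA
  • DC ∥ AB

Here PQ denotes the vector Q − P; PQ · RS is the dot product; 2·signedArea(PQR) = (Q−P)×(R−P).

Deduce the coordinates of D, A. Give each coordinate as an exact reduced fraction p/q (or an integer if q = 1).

A = (-23, 43/2)
D = (-10, 3/2)

1. D_x = -10  [DB · EC = 21/2 ∩ DC · BE = 399/2]
2. D_y = 3/2  [DB · EC = 21/2 ∩ DC · BE = 399/2]
   → D = (-10, 3/2)
3. A_x = -23  [DC ∥ AB ∩ CB ∥ DA]
4. A_y = 43/2  [DC ∥ AB ∩ CB ∥ DA]
   → A = (-23, 43/2)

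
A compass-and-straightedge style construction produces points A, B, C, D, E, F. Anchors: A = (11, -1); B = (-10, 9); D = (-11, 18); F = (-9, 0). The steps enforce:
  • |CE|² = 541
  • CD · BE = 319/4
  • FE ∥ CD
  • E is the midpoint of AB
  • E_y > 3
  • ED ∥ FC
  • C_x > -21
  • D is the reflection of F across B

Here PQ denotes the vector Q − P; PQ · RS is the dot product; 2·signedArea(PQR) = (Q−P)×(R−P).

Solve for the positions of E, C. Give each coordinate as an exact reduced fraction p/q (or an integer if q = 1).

C = (-41/2, 14)
E = (1/2, 4)

1. E_x = 1/2  [E is the midpoint of AB]
2. E_y = 4  [E is the midpoint of AB]
   → E = (1/2, 4)
3. C_x = -41/2  [FE ∥ CD ∩ ED ∥ FC]
4. C_y = 14  [FE ∥ CD ∩ ED ∥ FC]
   → C = (-41/2, 14)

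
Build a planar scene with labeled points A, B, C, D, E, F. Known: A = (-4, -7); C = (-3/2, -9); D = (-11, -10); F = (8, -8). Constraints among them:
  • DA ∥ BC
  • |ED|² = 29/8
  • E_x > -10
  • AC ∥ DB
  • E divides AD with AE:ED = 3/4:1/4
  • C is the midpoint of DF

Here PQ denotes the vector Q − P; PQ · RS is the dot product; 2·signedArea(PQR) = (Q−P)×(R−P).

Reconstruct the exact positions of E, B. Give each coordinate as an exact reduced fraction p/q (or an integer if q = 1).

1. E_x = -37/4  [E divides AD with AE:ED = 3/4:1/4]
2. E_y = -37/4  [E divides AD with AE:ED = 3/4:1/4]
   → E = (-37/4, -37/4)
3. B_x = -17/2  [DA ∥ BC ∩ AC ∥ DB]
4. B_y = -12  [DA ∥ BC ∩ AC ∥ DB]
   → B = (-17/2, -12)

B = (-17/2, -12)
E = (-37/4, -37/4)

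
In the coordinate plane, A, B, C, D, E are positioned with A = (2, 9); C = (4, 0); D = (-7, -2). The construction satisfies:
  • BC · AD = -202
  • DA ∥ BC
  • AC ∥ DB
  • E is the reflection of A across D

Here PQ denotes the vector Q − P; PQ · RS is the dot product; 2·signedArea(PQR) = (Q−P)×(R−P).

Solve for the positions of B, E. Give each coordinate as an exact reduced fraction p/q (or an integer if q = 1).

1. B_x = -5  [DA ∥ BC ∩ AC ∥ DB]
2. B_y = -11  [DA ∥ BC ∩ AC ∥ DB]
   → B = (-5, -11)
3. E_x = -16  [E is the reflection of A across D]
4. E_y = -13  [E is the reflection of A across D]
   → E = (-16, -13)

B = (-5, -11)
E = (-16, -13)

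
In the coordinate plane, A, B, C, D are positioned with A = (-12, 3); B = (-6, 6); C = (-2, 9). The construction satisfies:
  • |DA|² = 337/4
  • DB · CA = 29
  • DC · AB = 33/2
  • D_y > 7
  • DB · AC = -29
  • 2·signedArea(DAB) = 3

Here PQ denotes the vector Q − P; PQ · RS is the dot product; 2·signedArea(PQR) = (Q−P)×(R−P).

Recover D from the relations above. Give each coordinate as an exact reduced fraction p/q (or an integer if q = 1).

D = (-4, 15/2)

1. D_x = -4  [DC · AB = 33/2 ∩ DB · AC = -29]
2. D_y = 15/2  [DC · AB = 33/2 ∩ DB · AC = -29]
   → D = (-4, 15/2)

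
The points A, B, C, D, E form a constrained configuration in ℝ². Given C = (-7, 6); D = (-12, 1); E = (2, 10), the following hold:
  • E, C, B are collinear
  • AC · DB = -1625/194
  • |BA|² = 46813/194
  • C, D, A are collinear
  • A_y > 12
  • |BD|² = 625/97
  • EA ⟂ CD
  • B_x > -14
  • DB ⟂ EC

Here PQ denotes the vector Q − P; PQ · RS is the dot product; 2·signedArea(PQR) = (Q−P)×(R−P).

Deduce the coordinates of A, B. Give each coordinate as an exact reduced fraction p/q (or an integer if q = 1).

1. A_x = -1/2  [C, D, A are collinear ∩ EA ⟂ CD]
2. A_y = 25/2  [C, D, A are collinear ∩ EA ⟂ CD]
   → A = (-1/2, 25/2)
3. B_x = -1264/97  [E, C, B are collinear ∩ DB ⟂ EC]
4. B_y = 322/97  [E, C, B are collinear ∩ DB ⟂ EC]
   → B = (-1264/97, 322/97)

A = (-1/2, 25/2)
B = (-1264/97, 322/97)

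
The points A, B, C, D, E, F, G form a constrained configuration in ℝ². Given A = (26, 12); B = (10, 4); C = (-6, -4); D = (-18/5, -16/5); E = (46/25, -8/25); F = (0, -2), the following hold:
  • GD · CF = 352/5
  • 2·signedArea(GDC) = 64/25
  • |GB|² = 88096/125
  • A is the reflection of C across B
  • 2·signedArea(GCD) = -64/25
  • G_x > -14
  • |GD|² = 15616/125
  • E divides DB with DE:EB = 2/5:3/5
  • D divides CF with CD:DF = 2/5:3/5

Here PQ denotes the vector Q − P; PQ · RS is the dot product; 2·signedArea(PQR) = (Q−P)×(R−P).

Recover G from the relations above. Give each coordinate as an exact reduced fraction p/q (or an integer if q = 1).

G = (-346/25, -192/25)

1. G_x = -346/25  [2·signedArea(GDC) = 64/25 ∩ GD · CF = 352/5]
2. G_y = -192/25  [2·signedArea(GDC) = 64/25 ∩ GD · CF = 352/5]
   → G = (-346/25, -192/25)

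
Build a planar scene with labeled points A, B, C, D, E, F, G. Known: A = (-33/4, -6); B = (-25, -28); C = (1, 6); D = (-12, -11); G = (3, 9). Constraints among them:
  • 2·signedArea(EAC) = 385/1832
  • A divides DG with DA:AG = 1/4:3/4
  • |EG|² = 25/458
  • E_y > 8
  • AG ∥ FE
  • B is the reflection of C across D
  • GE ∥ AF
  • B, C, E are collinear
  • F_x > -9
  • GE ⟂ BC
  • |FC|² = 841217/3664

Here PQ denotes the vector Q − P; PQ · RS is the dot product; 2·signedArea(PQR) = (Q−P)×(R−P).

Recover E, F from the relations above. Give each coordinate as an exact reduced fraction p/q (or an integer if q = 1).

1. E_x = 1459/458  [B, C, E are collinear ∩ GE ⟂ BC]
2. E_y = 4057/458  [B, C, E are collinear ∩ GE ⟂ BC]
   → E = (1459/458, 4057/458)
3. F_x = -7387/916  [AG ∥ FE ∩ GE ∥ AF]
4. F_y = -2813/458  [AG ∥ FE ∩ GE ∥ AF]
   → F = (-7387/916, -2813/458)

E = (1459/458, 4057/458)
F = (-7387/916, -2813/458)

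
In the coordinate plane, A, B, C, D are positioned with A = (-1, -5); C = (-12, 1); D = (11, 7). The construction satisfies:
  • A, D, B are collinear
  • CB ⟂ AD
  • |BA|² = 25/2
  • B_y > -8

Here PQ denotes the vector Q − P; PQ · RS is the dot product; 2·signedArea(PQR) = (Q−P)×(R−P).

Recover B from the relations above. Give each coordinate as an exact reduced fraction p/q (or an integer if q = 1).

1. B_x = -7/2  [A, D, B are collinear ∩ CB ⟂ AD]
2. B_y = -15/2  [A, D, B are collinear ∩ CB ⟂ AD]
   → B = (-7/2, -15/2)

B = (-7/2, -15/2)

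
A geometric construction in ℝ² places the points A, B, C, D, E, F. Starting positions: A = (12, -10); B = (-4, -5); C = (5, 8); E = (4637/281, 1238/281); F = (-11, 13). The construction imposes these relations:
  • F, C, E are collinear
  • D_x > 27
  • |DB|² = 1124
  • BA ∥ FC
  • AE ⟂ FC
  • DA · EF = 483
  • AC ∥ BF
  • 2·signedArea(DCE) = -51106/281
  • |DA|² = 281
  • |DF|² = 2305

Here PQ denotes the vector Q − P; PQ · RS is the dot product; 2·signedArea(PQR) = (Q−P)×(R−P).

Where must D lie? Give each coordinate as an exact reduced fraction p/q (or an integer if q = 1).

1. D_x = 28  [DA · EF = 483 ∩ 2·signedArea(DCE) = -51106/281]
2. D_y = -15  [DA · EF = 483 ∩ 2·signedArea(DCE) = -51106/281]
   → D = (28, -15)

D = (28, -15)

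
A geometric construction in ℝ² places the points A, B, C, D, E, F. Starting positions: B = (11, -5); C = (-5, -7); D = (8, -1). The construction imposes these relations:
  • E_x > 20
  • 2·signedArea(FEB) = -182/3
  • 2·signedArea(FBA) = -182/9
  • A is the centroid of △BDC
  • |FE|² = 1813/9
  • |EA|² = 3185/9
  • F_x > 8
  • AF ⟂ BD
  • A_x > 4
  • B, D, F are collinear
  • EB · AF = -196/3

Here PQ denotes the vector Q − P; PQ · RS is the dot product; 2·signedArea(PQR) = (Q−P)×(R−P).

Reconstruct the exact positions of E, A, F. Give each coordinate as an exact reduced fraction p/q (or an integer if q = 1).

1. A_x = 14/3  [A is the centroid of △BDC]
2. A_y = -13/3  [A is the centroid of △BDC]
   → A = (14/3, -13/3)
3. F_x = 42/5  [B, D, F are collinear ∩ AF ⟂ BD]
4. F_y = -23/15  [B, D, F are collinear ∩ AF ⟂ BD]
   → F = (42/5, -23/15)
5. E_x = 21  [line -56/15·x + -14/5·y + 462/5 = 0 ∩ |EA|² = 3185/9]
6. E_y = 5  [line -56/15·x + -14/5·y + 462/5 = 0 ∩ |EA|² = 3185/9]
   → E = (21, 5)

A = (14/3, -13/3)
E = (21, 5)
F = (42/5, -23/15)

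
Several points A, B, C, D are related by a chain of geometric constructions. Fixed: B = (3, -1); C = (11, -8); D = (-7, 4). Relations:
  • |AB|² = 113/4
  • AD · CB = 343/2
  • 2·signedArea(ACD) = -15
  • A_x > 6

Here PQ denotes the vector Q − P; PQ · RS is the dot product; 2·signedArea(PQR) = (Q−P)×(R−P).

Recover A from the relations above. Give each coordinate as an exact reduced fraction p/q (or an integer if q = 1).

1. A_x = 7  [2·signedArea(ACD) = -15 ∩ AD · CB = 343/2]
2. A_y = -9/2  [2·signedArea(ACD) = -15 ∩ AD · CB = 343/2]
   → A = (7, -9/2)

A = (7, -9/2)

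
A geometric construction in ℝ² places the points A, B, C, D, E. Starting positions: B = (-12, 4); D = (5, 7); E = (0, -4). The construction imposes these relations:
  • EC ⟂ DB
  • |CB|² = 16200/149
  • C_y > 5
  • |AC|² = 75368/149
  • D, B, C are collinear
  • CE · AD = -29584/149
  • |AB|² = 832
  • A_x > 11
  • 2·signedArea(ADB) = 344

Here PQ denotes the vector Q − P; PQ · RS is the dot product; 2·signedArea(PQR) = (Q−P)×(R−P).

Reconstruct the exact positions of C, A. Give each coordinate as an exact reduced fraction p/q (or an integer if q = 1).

1. C_x = -258/149  [D, B, C are collinear ∩ EC ⟂ DB]
2. C_y = 866/149  [D, B, C are collinear ∩ EC ⟂ DB]
   → C = (-258/149, 866/149)
3. A_x = 12  [line 3·x + -17·y + -240 = 0 ∩ |AC|² = 75368/149]
4. A_y = -12  [line 3·x + -17·y + -240 = 0 ∩ |AC|² = 75368/149]
   → A = (12, -12)

A = (12, -12)
C = (-258/149, 866/149)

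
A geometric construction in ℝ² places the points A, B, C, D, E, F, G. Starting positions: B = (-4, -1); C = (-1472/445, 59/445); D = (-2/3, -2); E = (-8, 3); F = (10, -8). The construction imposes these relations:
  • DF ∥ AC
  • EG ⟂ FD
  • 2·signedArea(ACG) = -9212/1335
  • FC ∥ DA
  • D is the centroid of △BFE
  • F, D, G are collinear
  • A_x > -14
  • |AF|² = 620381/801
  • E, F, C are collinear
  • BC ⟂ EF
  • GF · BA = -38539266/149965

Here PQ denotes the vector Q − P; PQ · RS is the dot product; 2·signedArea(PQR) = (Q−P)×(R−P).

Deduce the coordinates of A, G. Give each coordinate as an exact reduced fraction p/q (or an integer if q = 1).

A = (-18656/1335, 2729/445)
G = (-2822/337, 787/337)

1. A_x = -18656/1335  [DF ∥ AC ∩ FC ∥ DA]
2. A_y = 2729/445  [DF ∥ AC ∩ FC ∥ DA]
   → A = (-18656/1335, 2729/445)
3. G_x = -2822/337  [F, D, G are collinear ∩ EG ⟂ FD]
4. G_y = 787/337  [F, D, G are collinear ∩ EG ⟂ FD]
   → G = (-2822/337, 787/337)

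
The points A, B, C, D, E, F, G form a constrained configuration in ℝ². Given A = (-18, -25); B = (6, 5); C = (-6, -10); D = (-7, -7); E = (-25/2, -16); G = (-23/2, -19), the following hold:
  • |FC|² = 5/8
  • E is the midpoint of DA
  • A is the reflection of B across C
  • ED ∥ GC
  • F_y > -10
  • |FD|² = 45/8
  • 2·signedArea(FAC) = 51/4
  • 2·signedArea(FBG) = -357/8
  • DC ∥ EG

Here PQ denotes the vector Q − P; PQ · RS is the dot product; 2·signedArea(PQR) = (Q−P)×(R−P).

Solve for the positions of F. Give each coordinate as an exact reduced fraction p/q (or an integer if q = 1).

1. F_x = -25/4  [2·signedArea(FBG) = -357/8 ∩ 2·signedArea(FAC) = 51/4]
2. F_y = -37/4  [2·signedArea(FBG) = -357/8 ∩ 2·signedArea(FAC) = 51/4]
   → F = (-25/4, -37/4)

F = (-25/4, -37/4)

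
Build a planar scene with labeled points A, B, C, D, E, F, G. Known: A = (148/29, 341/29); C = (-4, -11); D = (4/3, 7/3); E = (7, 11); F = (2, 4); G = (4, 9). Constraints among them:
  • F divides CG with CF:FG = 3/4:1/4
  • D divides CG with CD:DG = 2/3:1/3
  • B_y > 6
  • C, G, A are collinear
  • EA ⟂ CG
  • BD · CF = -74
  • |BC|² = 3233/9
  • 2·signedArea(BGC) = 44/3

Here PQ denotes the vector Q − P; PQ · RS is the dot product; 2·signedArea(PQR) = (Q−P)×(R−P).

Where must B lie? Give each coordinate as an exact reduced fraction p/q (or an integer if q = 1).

1. B_x = 11/3  [2·signedArea(BGC) = 44/3 ∩ BD · CF = -74]
2. B_y = 19/3  [2·signedArea(BGC) = 44/3 ∩ BD · CF = -74]
   → B = (11/3, 19/3)

B = (11/3, 19/3)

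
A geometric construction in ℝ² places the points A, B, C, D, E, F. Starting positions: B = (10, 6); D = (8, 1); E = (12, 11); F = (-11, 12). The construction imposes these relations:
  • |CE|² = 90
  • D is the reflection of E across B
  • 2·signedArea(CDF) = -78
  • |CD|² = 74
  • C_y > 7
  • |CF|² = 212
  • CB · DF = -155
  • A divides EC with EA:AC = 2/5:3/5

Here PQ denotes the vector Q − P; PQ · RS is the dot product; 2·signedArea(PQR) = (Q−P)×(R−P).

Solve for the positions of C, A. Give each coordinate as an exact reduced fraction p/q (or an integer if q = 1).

1. C_x = 3  [2·signedArea(CDF) = -78 ∩ CB · DF = -155]
2. C_y = 8  [2·signedArea(CDF) = -78 ∩ CB · DF = -155]
   → C = (3, 8)
3. A_x = 42/5  [A divides EC with EA:AC = 2/5:3/5]
4. A_y = 49/5  [A divides EC with EA:AC = 2/5:3/5]
   → A = (42/5, 49/5)

A = (42/5, 49/5)
C = (3, 8)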